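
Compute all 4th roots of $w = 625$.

|w| = 625, arg(w) = 0°
Root modulus = 625^(1/4) = 5
Root arguments: θ_k = (0° + 360°k)/4 for k = 0, 1, ..., 3
Roots: 5, 5i, -5, -5i


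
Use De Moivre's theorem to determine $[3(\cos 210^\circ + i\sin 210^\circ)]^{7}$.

By De Moivre: z^n = r^n(cos(nθ) + i sin(nθ))
= 3^7(cos(7*210°) + i sin(7*210°))
= 2187(cos 30° + i sin 30°)
= 2187*sqrt(3)/2 + (2187/2)i


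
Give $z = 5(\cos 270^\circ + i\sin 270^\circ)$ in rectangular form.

a = r cos θ = 5 * 0 = 0
b = r sin θ = 5 * -1 = -5
z = -5i


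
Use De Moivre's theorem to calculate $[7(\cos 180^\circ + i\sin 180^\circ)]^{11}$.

By De Moivre: z^n = r^n(cos(nθ) + i sin(nθ))
= 7^11(cos(11*180°) + i sin(11*180°))
= 1977326743(cos 180° + i sin 180°)
= -1977326743


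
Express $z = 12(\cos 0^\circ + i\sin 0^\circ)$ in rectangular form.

a = r cos θ = 12 * 1 = 12
b = r sin θ = 12 * 0 = 0
z = 12


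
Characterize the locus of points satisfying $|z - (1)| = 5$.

|z - z0| = r describes a circle centered at z0 with radius r
Here z0 = 1 and r = 5
Locus: Circle centered at (1, 0) with radius 5


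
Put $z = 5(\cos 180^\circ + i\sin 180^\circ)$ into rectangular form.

a = r cos θ = 5 * -1 = -5
b = r sin θ = 5 * 0 = 0
z = -5


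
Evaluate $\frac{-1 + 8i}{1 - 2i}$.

Multiply numerator and denominator by conjugate (1 + 2i):
= (-1 + 8i)(1 + 2i) / (1^2 + (-2)^2)
= (-17 + 6i) / 5
= -17/5 + (6/5)i


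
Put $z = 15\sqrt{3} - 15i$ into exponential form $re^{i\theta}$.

r = |z| = sqrt((15*sqrt(3))^2 + (-15)^2) = sqrt(675 + 225) = sqrt(900) = 30
θ = arctan(b/a) = arctan(-15/25.9808) (quadrant-adjusted) = -30° = -π/6
z = 30e^(-i*π/6)


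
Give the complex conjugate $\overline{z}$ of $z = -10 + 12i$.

If z = a + bi, then conjugate(z) = a - bi
conjugate(-10 + 12i) = -10 - 12i


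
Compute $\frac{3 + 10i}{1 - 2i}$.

Multiply numerator and denominator by conjugate (1 + 2i):
= (3 + 10i)(1 + 2i) / (1^2 + (-2)^2)
= (-17 + 16i) / 5
= -17/5 + (16/5)i


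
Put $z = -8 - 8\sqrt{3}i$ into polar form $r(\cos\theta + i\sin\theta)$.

r = |z| = sqrt(a^2 + b^2) = sqrt((-8)^2 + (-8*sqrt(3))^2) = sqrt(64 + 192) = sqrt(256) = 16
θ = arctan(b/a) = arctan(-13.8564/-8) (quadrant-adjusted) = 240°
z = 16(cos 240° + i sin 240°)


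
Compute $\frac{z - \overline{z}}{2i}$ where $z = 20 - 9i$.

z - conjugate(z) = 2bi
(z - conjugate(z))/(2i) = 2bi/(2i) = b = -9


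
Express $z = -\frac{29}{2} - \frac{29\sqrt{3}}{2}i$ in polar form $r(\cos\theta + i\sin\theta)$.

r = |z| = sqrt(a^2 + b^2) = sqrt((-29/2)^2 + (-29*sqrt(3)/2)^2) = sqrt(841/4 + 2523/4) = sqrt(841) = 29
θ = arctan(b/a) = arctan(-25.1147/-14.5) (quadrant-adjusted) = 240°
z = 29(cos 240° + i sin 240°)


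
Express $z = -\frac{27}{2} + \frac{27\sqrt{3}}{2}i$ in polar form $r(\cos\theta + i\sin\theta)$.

r = |z| = sqrt(a^2 + b^2) = sqrt((-27/2)^2 + (27*sqrt(3)/2)^2) = sqrt(729/4 + 2187/4) = sqrt(729) = 27
θ = arctan(b/a) = arctan(23.3827/-13.5) (quadrant-adjusted) = 120°
z = 27(cos 120° + i sin 120°)


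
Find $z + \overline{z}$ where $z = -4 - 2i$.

z + conjugate(z) = (a + bi) + (a - bi) = 2a
= 2 * (-4) = -8


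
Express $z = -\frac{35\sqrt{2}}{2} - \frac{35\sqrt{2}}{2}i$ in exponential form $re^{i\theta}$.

r = |z| = sqrt((-35*sqrt(2)/2)^2 + (-35*sqrt(2)/2)^2) = sqrt(1225/2 + 1225/2) = sqrt(1225) = 35
θ = arctan(b/a) = arctan(-24.7487/-24.7487) (quadrant-adjusted) = 225° = 5π/4
z = 35e^(i*5π/4)


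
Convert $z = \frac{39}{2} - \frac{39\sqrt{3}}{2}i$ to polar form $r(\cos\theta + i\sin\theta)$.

r = |z| = sqrt(a^2 + b^2) = sqrt((39/2)^2 + (-39*sqrt(3)/2)^2) = sqrt(1521/4 + 4563/4) = sqrt(1521) = 39
θ = arctan(b/a) = arctan(-33.775/19.5) (quadrant-adjusted) = 300°
z = 39(cos 300° + i sin 300°)


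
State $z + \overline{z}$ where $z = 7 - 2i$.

z + conjugate(z) = (a + bi) + (a - bi) = 2a
= 2 * 7 = 14


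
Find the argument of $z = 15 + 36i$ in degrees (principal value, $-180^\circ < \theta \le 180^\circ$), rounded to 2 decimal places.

θ = arctan(b/a) = arctan(36/15) (quadrant-adjusted) = 67.38°


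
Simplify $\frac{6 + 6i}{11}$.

Divisor is real, so divide each part by 11:
= 6/11 + (6/11)i


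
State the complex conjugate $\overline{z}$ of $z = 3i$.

If z = a + bi, then conjugate(z) = a - bi
conjugate(3i) = -3i


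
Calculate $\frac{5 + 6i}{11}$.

Divisor is real, so divide each part by 11:
= 5/11 + (6/11)i


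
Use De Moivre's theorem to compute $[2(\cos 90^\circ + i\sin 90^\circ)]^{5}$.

By De Moivre: z^n = r^n(cos(nθ) + i sin(nθ))
= 2^5(cos(5*90°) + i sin(5*90°))
= 32(cos 90° + i sin 90°)
= 32i


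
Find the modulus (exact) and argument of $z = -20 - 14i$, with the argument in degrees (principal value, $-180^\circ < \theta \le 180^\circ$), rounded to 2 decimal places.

|z| = sqrt((-20)^2 + (-14)^2) = sqrt(596)
arg(z) = arctan(b/a) = arctan(-14/-20) (quadrant-adjusted) = -145.01°


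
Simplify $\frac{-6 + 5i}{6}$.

Divisor is real, so divide each part by 6:
= -1 + (5/6)i


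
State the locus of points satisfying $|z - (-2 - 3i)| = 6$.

|z - z0| = r describes a circle centered at z0 with radius r
Here z0 = -2 - 3i and r = 6
Locus: Circle centered at (-2, -3) with radius 6


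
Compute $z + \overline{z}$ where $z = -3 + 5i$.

z + conjugate(z) = (a + bi) + (a - bi) = 2a
= 2 * (-3) = -6


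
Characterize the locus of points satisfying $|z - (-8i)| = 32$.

|z - z0| = r describes a circle centered at z0 with radius r
Here z0 = -8i and r = 32
Locus: Circle centered at (0, -8) with radius 32


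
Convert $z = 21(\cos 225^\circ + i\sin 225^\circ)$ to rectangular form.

a = r cos θ = 21 * -sqrt(2)/2 = -21*sqrt(2)/2
b = r sin θ = 21 * -sqrt(2)/2 = -21*sqrt(2)/2
z = -21*sqrt(2)/2 - (21*sqrt(2)/2)i


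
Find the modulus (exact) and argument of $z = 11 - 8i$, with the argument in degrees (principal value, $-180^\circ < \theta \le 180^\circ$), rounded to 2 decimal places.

|z| = sqrt(11^2 + (-8)^2) = sqrt(185)
arg(z) = arctan(b/a) = arctan(-8/11) (quadrant-adjusted) = -36.03°


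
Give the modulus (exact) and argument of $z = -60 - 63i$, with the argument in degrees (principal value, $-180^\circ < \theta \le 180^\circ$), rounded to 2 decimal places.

|z| = sqrt((-60)^2 + (-63)^2) = 87
arg(z) = arctan(b/a) = arctan(-63/-60) (quadrant-adjusted) = -133.60°


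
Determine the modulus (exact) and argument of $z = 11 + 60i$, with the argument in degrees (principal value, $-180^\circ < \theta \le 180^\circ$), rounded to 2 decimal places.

|z| = sqrt(11^2 + 60^2) = 61
arg(z) = arctan(b/a) = arctan(60/11) (quadrant-adjusted) = 79.61°


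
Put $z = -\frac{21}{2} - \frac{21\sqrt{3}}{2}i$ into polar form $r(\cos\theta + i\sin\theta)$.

r = |z| = sqrt(a^2 + b^2) = sqrt((-21/2)^2 + (-21*sqrt(3)/2)^2) = sqrt(441/4 + 1323/4) = sqrt(441) = 21
θ = arctan(b/a) = arctan(-18.1865/-10.5) (quadrant-adjusted) = 240°
z = 21(cos 240° + i sin 240°)


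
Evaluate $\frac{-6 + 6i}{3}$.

Divisor is real, so divide each part by 3:
= -2 + 2i


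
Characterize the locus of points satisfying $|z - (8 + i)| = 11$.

|z - z0| = r describes a circle centered at z0 with radius r
Here z0 = 8 + i and r = 11
Locus: Circle centered at (8, 1) with radius 11


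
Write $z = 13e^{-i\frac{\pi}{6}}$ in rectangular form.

a = r cos θ = 13 * sqrt(3)/2 = 13*sqrt(3)/2
b = r sin θ = 13 * -1/2 = -13/2
z = 13*sqrt(3)/2 - (13/2)i


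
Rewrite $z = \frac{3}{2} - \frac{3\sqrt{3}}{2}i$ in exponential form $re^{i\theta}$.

r = |z| = sqrt((3/2)^2 + (-3*sqrt(3)/2)^2) = sqrt(9/4 + 27/4) = sqrt(9) = 3
θ = arctan(b/a) = arctan(-2.5981/1.5) (quadrant-adjusted) = -60° = -π/3
z = 3e^(-i*π/3)


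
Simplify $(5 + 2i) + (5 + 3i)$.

(5 + 5) + (2 + 3)i = 10 + 5i


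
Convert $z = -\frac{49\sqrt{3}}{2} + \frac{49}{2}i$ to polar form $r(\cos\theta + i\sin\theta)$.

r = |z| = sqrt(a^2 + b^2) = sqrt((-49*sqrt(3)/2)^2 + (49/2)^2) = sqrt(7203/4 + 2401/4) = sqrt(2401) = 49
θ = arctan(b/a) = arctan(24.5/-42.4352) (quadrant-adjusted) = 150°
z = 49(cos 150° + i sin 150°)


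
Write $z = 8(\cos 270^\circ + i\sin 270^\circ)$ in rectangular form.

a = r cos θ = 8 * 0 = 0
b = r sin θ = 8 * -1 = -8
z = -8i


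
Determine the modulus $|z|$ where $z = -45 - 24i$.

|z| = sqrt(a^2 + b^2) = sqrt((-45)^2 + (-24)^2) = sqrt(2601) = 51


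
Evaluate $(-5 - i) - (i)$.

(-5 - 0) + (-1 - 1)i = -5 - 2i


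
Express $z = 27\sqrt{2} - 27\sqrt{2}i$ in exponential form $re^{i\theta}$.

r = |z| = sqrt((27*sqrt(2))^2 + (-27*sqrt(2))^2) = sqrt(1458 + 1458) = sqrt(2916) = 54
θ = arctan(b/a) = arctan(-38.1838/38.1838) (quadrant-adjusted) = -45° = -π/4
z = 54e^(-i*π/4)


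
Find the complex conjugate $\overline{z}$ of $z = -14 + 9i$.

If z = a + bi, then conjugate(z) = a - bi
conjugate(-14 + 9i) = -14 - 9i


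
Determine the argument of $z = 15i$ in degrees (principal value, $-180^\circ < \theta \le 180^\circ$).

a = 0 and b > 0, so z lies on the positive imaginary axis: θ = 90°


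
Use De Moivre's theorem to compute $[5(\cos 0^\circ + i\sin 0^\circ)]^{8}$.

By De Moivre: z^n = r^n(cos(nθ) + i sin(nθ))
= 5^8(cos(8*0°) + i sin(8*0°))
= 390625(cos 0° + i sin 0°)
= 390625


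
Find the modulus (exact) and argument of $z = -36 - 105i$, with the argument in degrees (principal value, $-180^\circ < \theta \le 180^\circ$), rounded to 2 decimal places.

|z| = sqrt((-36)^2 + (-105)^2) = 111
arg(z) = arctan(b/a) = arctan(-105/-36) (quadrant-adjusted) = -108.92°


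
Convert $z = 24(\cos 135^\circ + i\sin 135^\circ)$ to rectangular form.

a = r cos θ = 24 * -sqrt(2)/2 = -12*sqrt(2)
b = r sin θ = 24 * sqrt(2)/2 = 12*sqrt(2)
z = -12*sqrt(2) + 12*sqrt(2)i


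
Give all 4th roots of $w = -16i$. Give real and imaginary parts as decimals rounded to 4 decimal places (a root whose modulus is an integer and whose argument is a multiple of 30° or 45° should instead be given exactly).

|w| = 16, arg(w) = 270°
Root modulus = 16^(1/4) = 2
Root arguments: θ_k = (270° + 360°k)/4 for k = 0, 1, ..., 3
Compute each root as (root modulus)(cos θ_k + i sin θ_k) using full-precision intermediates, then round to 4 decimal places.
Roots: 0.7654 + 1.8478i, -1.8478 + 0.7654i, -0.7654 - 1.8478i, 1.8478 - 0.7654i


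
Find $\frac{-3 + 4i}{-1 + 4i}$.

Multiply numerator and denominator by conjugate (-1 - 4i):
= (-3 + 4i)(-1 - 4i) / ((-1)^2 + 4^2)
= (19 + 8i) / 17
= 19/17 + (8/17)i


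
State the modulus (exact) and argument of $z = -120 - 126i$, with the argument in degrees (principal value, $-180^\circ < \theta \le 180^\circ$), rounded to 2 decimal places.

|z| = sqrt((-120)^2 + (-126)^2) = 174
arg(z) = arctan(b/a) = arctan(-126/-120) (quadrant-adjusted) = -133.60°


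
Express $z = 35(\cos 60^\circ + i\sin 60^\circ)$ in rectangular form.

a = r cos θ = 35 * 1/2 = 35/2
b = r sin θ = 35 * sqrt(3)/2 = 35*sqrt(3)/2
z = 35/2 + (35*sqrt(3)/2)i


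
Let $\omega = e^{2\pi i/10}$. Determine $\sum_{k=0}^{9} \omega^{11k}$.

Let ζ = ω^11 = e^(2πi·11/10). Since 10 ∤ 11, ζ ≠ 1.
Sum = Σ_{k=0}^{9} ζ^k = (ζ^10 - 1)/(ζ - 1) = (ω^{11·10} - 1)/(ζ - 1) = (1 - 1)/(ζ - 1) = 0


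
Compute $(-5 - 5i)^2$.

(a + bi)^2 = a^2 - b^2 + 2abi
= (-5)^2 - (-5)^2 + 2*(-5)*(-5)i
= 50i


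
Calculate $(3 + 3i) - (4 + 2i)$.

(3 - 4) + (3 - 2)i = -1 + i


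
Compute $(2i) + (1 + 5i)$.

(0 + 1) + (2 + 5)i = 1 + 7i


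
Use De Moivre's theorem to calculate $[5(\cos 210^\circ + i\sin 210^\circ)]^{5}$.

By De Moivre: z^n = r^n(cos(nθ) + i sin(nθ))
= 5^5(cos(5*210°) + i sin(5*210°))
= 3125(cos 330° + i sin 330°)
= 3125*sqrt(3)/2 - (3125/2)i


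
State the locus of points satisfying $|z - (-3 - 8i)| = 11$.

|z - z0| = r describes a circle centered at z0 with radius r
Here z0 = -3 - 8i and r = 11
Locus: Circle centered at (-3, -8) with radius 11


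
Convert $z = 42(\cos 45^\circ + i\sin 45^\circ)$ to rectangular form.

a = r cos θ = 42 * sqrt(2)/2 = 21*sqrt(2)
b = r sin θ = 42 * sqrt(2)/2 = 21*sqrt(2)
z = 21*sqrt(2) + 21*sqrt(2)i


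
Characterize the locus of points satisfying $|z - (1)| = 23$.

|z - z0| = r describes a circle centered at z0 with radius r
Here z0 = 1 and r = 23
Locus: Circle centered at (1, 0) with radius 23


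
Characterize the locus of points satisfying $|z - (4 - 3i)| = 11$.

|z - z0| = r describes a circle centered at z0 with radius r
Here z0 = 4 - 3i and r = 11
Locus: Circle centered at (4, -3) with radius 11


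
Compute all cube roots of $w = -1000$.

|w| = 1000, arg(w) = 180°
Root modulus = 1000^(1/3) = 10
Root arguments: θ_k = (180° + 360°k)/3 for k = 0, 1, ..., 2
Roots: 5 + 5*sqrt(3)i, -10, 5 - 5*sqrt(3)i


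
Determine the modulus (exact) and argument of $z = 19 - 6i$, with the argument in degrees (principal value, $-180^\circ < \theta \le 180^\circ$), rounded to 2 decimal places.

|z| = sqrt(19^2 + (-6)^2) = sqrt(397)
arg(z) = arctan(b/a) = arctan(-6/19) (quadrant-adjusted) = -17.53°


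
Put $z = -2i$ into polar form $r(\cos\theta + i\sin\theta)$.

r = |z| = sqrt(a^2 + b^2) = sqrt((0)^2 + (-2)^2) = sqrt(0 + 4) = sqrt(4) = 2
a = 0 and b < 0, so z lies on the negative imaginary axis: θ = 270°
z = 2(cos 270° + i sin 270°)


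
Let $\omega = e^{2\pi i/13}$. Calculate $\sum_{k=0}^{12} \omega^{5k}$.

Let ζ = ω^5 = e^(2πi·5/13). Since 13 ∤ 5, ζ ≠ 1.
Sum = Σ_{k=0}^{12} ζ^k = (ζ^13 - 1)/(ζ - 1) = (ω^{5·13} - 1)/(ζ - 1) = (1 - 1)/(ζ - 1) = 0


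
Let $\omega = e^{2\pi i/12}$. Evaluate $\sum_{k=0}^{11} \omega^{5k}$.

Let ζ = ω^5 = e^(2πi·5/12). Since 12 ∤ 5, ζ ≠ 1.
Sum = Σ_{k=0}^{11} ζ^k = (ζ^12 - 1)/(ζ - 1) = (ω^{5·12} - 1)/(ζ - 1) = (1 - 1)/(ζ - 1) = 0


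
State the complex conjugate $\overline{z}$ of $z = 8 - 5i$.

If z = a + bi, then conjugate(z) = a - bi
conjugate(8 - 5i) = 8 + 5i


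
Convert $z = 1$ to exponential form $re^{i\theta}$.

r = |z| = sqrt((1)^2 + (0)^2) = sqrt(1 + 0) = sqrt(1) = 1
b = 0 and a > 0, so z lies on the positive real axis: θ = 0
z = 1e^(i*0) = 1


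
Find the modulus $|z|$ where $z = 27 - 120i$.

|z| = sqrt(a^2 + b^2) = sqrt(27^2 + (-120)^2) = sqrt(15129) = 123


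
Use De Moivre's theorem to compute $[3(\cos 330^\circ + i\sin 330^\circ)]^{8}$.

By De Moivre: z^n = r^n(cos(nθ) + i sin(nθ))
= 3^8(cos(8*330°) + i sin(8*330°))
= 6561(cos 120° + i sin 120°)
= -6561/2 + (6561*sqrt(3)/2)i


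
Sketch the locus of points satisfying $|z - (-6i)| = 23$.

|z - z0| = r describes a circle centered at z0 with radius r
Here z0 = -6i and r = 23
Locus: Circle centered at (0, -6) with radius 23


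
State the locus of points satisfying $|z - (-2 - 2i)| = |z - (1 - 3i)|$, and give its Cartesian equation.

|z - z1| = |z - z2| means z is equidistant from z1 and z2,
i.e. the perpendicular bisector of the segment from (-2, -2) to (1, -3) (midpoint (-1/2, -5/2)).
With z = x + yi, square both sides:
(x - (-2))^2 + (y - (-2))^2 = (x - 1)^2 + (y - (-3))^2
The x^2 and y^2 terms cancel: 6x + (-2)y = 10 - 8 = 2
Simplify: 3x - y = 1
Locus: Perpendicular bisector of the segment from (-2, -2) to (1, -3): the line 3x - y = 1


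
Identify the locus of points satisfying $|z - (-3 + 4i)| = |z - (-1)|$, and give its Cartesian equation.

|z - z1| = |z - z2| means z is equidistant from z1 and z2,
i.e. the perpendicular bisector of the segment from (-3, 4) to (-1, 0) (midpoint (-2, 2)).
With z = x + yi, square both sides:
(x - (-3))^2 + (y - 4)^2 = (x - (-1))^2 + (y - 0)^2
The x^2 and y^2 terms cancel: 4x + (-8)y = 1 - 25 = -24
Simplify: x - 2y = -6
Locus: Perpendicular bisector of the segment from (-3, 4) to (-1, 0): the line x - 2y = -6


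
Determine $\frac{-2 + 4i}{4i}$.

Multiply numerator and denominator by conjugate (-4i):
= (-2 + 4i)(-4i) / (0^2 + 4^2)
= (16 + 8i) / 16
Divide through by 8: (2 + i) / 2
= 1 + (1/2)i


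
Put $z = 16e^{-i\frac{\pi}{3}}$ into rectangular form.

a = r cos θ = 16 * 1/2 = 8
b = r sin θ = 16 * -sqrt(3)/2 = -8*sqrt(3)
z = 8 - 8*sqrt(3)i


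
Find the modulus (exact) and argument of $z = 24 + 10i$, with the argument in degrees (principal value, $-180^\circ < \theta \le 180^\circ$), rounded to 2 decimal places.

|z| = sqrt(24^2 + 10^2) = 26
arg(z) = arctan(b/a) = arctan(10/24) (quadrant-adjusted) = 22.62°


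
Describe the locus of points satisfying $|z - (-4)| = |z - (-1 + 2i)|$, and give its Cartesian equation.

|z - z1| = |z - z2| means z is equidistant from z1 and z2,
i.e. the perpendicular bisector of the segment from (-4, 0) to (-1, 2) (midpoint (-5/2, 1)).
With z = x + yi, square both sides:
(x - (-4))^2 + (y - 0)^2 = (x - (-1))^2 + (y - 2)^2
The x^2 and y^2 terms cancel: 6x + 4y = 5 - 16 = -11
Simplify: 6x + 4y = -11
Locus: Perpendicular bisector of the segment from (-4, 0) to (-1, 2): the line 6x + 4y = -11


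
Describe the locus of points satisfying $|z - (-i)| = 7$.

|z - z0| = r describes a circle centered at z0 with radius r
Here z0 = -i and r = 7
Locus: Circle centered at (0, -1) with radius 7


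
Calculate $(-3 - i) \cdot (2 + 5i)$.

(a1*a2 - b1*b2) + (a1*b2 + b1*a2)i
= (-6 - (-5)) + (-15 + (-2))i
= -1 - 17i


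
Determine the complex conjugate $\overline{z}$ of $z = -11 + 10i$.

If z = a + bi, then conjugate(z) = a - bi
conjugate(-11 + 10i) = -11 - 10i


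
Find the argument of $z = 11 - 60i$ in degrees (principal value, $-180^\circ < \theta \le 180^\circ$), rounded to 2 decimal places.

θ = arctan(b/a) = arctan(-60/11) (quadrant-adjusted) = -79.61°


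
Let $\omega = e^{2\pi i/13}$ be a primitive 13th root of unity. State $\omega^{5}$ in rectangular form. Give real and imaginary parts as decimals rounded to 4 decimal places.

ω^5 = e^(2πi·5/13) = e^(i·10π/13)
= cos(10π/13) + i sin(10π/13)
= -0.7485 + 0.6631i


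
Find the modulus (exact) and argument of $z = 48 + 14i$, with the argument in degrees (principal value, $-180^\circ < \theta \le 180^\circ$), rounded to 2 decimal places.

|z| = sqrt(48^2 + 14^2) = 50
arg(z) = arctan(b/a) = arctan(14/48) (quadrant-adjusted) = 16.26°


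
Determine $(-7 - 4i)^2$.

(a + bi)^2 = a^2 - b^2 + 2abi
= (-7)^2 - (-4)^2 + 2*(-7)*(-4)i
= 33 + 56i


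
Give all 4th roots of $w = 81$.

|w| = 81, arg(w) = 0°
Root modulus = 81^(1/4) = 3
Root arguments: θ_k = (0° + 360°k)/4 for k = 0, 1, ..., 3
Roots: 3, 3i, -3, -3i


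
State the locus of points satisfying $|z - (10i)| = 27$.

|z - z0| = r describes a circle centered at z0 with radius r
Here z0 = 10i and r = 27
Locus: Circle centered at (0, 10) with radius 27


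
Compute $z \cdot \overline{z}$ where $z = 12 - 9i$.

z * conjugate(z) = |z|^2 = a^2 + b^2
= 12^2 + (-9)^2 = 225


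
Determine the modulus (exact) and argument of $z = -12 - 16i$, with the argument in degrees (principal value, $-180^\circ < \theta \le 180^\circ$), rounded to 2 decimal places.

|z| = sqrt((-12)^2 + (-16)^2) = 20
arg(z) = arctan(b/a) = arctan(-16/-12) (quadrant-adjusted) = -126.87°


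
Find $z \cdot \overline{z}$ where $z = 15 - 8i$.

z * conjugate(z) = |z|^2 = a^2 + b^2
= 15^2 + (-8)^2 = 289


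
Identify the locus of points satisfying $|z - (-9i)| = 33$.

|z - z0| = r describes a circle centered at z0 with radius r
Here z0 = -9i and r = 33
Locus: Circle centered at (0, -9) with radius 33


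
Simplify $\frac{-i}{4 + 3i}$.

Multiply numerator and denominator by conjugate (4 - 3i):
= (-i)(4 - 3i) / (4^2 + 3^2)
= (-3 - 4i) / 25
= -3/25 - (4/25)i


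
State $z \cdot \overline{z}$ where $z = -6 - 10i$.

z * conjugate(z) = |z|^2 = a^2 + b^2
= (-6)^2 + (-10)^2 = 136


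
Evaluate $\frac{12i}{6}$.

Divisor is real, so divide each part by 6:
= 2i


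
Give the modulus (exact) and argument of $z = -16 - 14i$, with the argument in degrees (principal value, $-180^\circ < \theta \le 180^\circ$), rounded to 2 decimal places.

|z| = sqrt((-16)^2 + (-14)^2) = sqrt(452)
arg(z) = arctan(b/a) = arctan(-14/-16) (quadrant-adjusted) = -138.81°


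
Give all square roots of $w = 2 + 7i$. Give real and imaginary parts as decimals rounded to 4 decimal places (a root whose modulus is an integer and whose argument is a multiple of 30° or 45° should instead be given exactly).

|w| = sqrt(53) ≈ 7.280110, arg(w) ≈ 74.054604°
Root modulus = sqrt(53)^(1/2) ≈ 2.698168
Root arguments: θ_k = (arg(w) + 360°k)/2 for k = 0, 1, ..., 1
Compute each root as (root modulus)(cos θ_k + i sin θ_k) using full-precision intermediates, then round to 4 decimal places.
Roots: 2.1541 + 1.6248i, -2.1541 - 1.6248i


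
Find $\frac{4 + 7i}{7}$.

Divisor is real, so divide each part by 7:
= 4/7 + i


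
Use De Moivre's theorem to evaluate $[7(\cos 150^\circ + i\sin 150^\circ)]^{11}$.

By De Moivre: z^n = r^n(cos(nθ) + i sin(nθ))
= 7^11(cos(11*150°) + i sin(11*150°))
= 1977326743(cos 210° + i sin 210°)
= -1977326743*sqrt(3)/2 - (1977326743/2)i


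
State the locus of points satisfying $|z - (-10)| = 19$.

|z - z0| = r describes a circle centered at z0 with radius r
Here z0 = -10 and r = 19
Locus: Circle centered at (-10, 0) with radius 19


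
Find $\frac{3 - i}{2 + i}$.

Multiply numerator and denominator by conjugate (2 - i):
= (3 - i)(2 - i) / (2^2 + 1^2)
= (5 - 5i) / 5
= 1 - i


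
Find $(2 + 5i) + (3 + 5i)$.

(2 + 3) + (5 + 5)i = 5 + 10i


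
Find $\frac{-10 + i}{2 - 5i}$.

Multiply numerator and denominator by conjugate (2 + 5i):
= (-10 + i)(2 + 5i) / (2^2 + (-5)^2)
= (-25 - 48i) / 29
= -25/29 - (48/29)i


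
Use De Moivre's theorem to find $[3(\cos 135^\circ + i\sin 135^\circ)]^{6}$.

By De Moivre: z^n = r^n(cos(nθ) + i sin(nθ))
= 3^6(cos(6*135°) + i sin(6*135°))
= 729(cos 90° + i sin 90°)
= 729i


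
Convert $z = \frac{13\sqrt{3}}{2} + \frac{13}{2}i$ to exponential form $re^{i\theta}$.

r = |z| = sqrt((13*sqrt(3)/2)^2 + (13/2)^2) = sqrt(507/4 + 169/4) = sqrt(169) = 13
θ = arctan(b/a) = arctan(6.5/11.2583) (quadrant-adjusted) = 30° = π/6
z = 13e^(i*π/6)


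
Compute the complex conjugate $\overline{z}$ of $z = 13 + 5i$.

If z = a + bi, then conjugate(z) = a - bi
conjugate(13 + 5i) = 13 - 5i


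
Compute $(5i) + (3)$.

(0 + 3) + (5 + 0)i = 3 + 5i


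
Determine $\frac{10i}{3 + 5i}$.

Multiply numerator and denominator by conjugate (3 - 5i):
= (10i)(3 - 5i) / (3^2 + 5^2)
= (50 + 30i) / 34
Divide through by 2: (25 + 15i) / 17
= 25/17 + (15/17)i


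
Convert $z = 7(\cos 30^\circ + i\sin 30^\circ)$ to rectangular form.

a = r cos θ = 7 * sqrt(3)/2 = 7*sqrt(3)/2
b = r sin θ = 7 * 1/2 = 7/2
z = 7*sqrt(3)/2 + (7/2)i


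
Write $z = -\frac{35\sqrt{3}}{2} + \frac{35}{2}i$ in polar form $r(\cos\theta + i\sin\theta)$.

r = |z| = sqrt(a^2 + b^2) = sqrt((-35*sqrt(3)/2)^2 + (35/2)^2) = sqrt(3675/4 + 1225/4) = sqrt(1225) = 35
θ = arctan(b/a) = arctan(17.5/-30.3109) (quadrant-adjusted) = 150°
z = 35(cos 150° + i sin 150°)


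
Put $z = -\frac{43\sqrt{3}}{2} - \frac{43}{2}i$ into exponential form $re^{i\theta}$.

r = |z| = sqrt((-43*sqrt(3)/2)^2 + (-43/2)^2) = sqrt(5547/4 + 1849/4) = sqrt(1849) = 43
θ = arctan(b/a) = arctan(-21.5/-37.2391) (quadrant-adjusted) = -150° = -5π/6
z = 43e^(-i*5π/6)


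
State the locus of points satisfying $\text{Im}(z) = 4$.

Im(z) = y where z = x + yi; the equation y = 4 is satisfied by all points with that y-coordinate
Locus: Horizontal line y = 4


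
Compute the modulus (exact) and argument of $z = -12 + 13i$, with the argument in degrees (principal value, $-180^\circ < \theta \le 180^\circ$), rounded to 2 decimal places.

|z| = sqrt((-12)^2 + 13^2) = sqrt(313)
arg(z) = arctan(b/a) = arctan(13/-12) (quadrant-adjusted) = 132.71°


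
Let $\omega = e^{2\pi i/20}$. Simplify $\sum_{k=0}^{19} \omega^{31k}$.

Let ζ = ω^31 = e^(2πi·31/20). Since 20 ∤ 31, ζ ≠ 1.
Sum = Σ_{k=0}^{19} ζ^k = (ζ^20 - 1)/(ζ - 1) = (ω^{31·20} - 1)/(ζ - 1) = (1 - 1)/(ζ - 1) = 0


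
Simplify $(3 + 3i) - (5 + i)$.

(3 - 5) + (3 - 1)i = -2 + 2i


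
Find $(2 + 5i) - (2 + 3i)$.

(2 - 2) + (5 - 3)i = 2i


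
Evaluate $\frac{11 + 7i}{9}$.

Divisor is real, so divide each part by 9:
= 11/9 + (7/9)i


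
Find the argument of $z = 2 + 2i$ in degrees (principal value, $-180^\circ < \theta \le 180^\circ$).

θ = arctan(b/a) = arctan(2/2) (quadrant-adjusted) = 45°


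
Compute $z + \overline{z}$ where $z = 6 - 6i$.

z + conjugate(z) = (a + bi) + (a - bi) = 2a
= 2 * 6 = 12


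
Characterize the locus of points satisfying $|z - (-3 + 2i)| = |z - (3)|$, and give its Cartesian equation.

|z - z1| = |z - z2| means z is equidistant from z1 and z2,
i.e. the perpendicular bisector of the segment from (-3, 2) to (3, 0) (midpoint (0, 1)).
With z = x + yi, square both sides:
(x - (-3))^2 + (y - 2)^2 = (x - 3)^2 + (y - 0)^2
The x^2 and y^2 terms cancel: 12x + (-4)y = 9 - 13 = -4
Simplify: 3x - y = -1
Locus: Perpendicular bisector of the segment from (-3, 2) to (3, 0): the line 3x - y = -1


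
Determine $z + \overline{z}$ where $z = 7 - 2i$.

z + conjugate(z) = (a + bi) + (a - bi) = 2a
= 2 * 7 = 14


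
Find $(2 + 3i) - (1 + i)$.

(2 - 1) + (3 - 1)i = 1 + 2i


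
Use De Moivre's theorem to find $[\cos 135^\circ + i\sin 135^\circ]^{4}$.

By De Moivre: z^n = r^n(cos(nθ) + i sin(nθ))
= 1^4(cos(4*135°) + i sin(4*135°))
= 1(cos 180° + i sin 180°)
= -1


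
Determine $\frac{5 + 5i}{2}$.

Divisor is real, so divide each part by 2:
= 5/2 + (5/2)i


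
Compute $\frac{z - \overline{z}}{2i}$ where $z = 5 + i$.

z - conjugate(z) = 2bi
(z - conjugate(z))/(2i) = 2bi/(2i) = b = 1


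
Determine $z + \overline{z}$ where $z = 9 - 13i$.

z + conjugate(z) = (a + bi) + (a - bi) = 2a
= 2 * 9 = 18


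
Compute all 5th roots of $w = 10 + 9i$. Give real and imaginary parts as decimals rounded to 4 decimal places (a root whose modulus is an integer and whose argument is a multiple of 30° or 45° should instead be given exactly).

|w| = sqrt(181) ≈ 13.453624, arg(w) ≈ 41.987212°
Root modulus = sqrt(181)^(1/5) ≈ 1.681775
Root arguments: θ_k = (arg(w) + 360°k)/5 for k = 0, 1, ..., 4
Compute each root as (root modulus)(cos θ_k + i sin θ_k) using full-precision intermediates, then round to 4 decimal places.
Roots: 1.6637 + 0.2456i, 0.2805 + 1.6582i, -1.4904 + 0.7792i, -1.2016 - 1.1766i, 0.7477 - 1.5064i


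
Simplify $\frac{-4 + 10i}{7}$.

Divisor is real, so divide each part by 7:
= -4/7 + (10/7)i


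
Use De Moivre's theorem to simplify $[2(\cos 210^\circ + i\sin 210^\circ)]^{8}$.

By De Moivre: z^n = r^n(cos(nθ) + i sin(nθ))
= 2^8(cos(8*210°) + i sin(8*210°))
= 256(cos 240° + i sin 240°)
= -128 - 128*sqrt(3)i


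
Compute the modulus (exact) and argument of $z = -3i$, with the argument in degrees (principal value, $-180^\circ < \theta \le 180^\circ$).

|z| = sqrt(0^2 + (-3)^2) = 3
a = 0 and b < 0, so z lies on the negative imaginary axis: arg(z) = -90°


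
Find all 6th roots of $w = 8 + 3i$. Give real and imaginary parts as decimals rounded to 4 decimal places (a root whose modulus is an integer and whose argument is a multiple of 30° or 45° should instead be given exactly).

|w| = sqrt(73) ≈ 8.544004, arg(w) ≈ 20.556045°
Root modulus = sqrt(73)^(1/6) ≈ 1.429805
Root arguments: θ_k = (arg(w) + 360°k)/6 for k = 0, 1, ..., 5
Compute each root as (root modulus)(cos θ_k + i sin θ_k) using full-precision intermediates, then round to 4 decimal places.
Roots: 1.4272 + 0.0854i, 0.6396 + 1.2788i, -0.7876 + 1.1933i, -1.4272 - 0.0854i, -0.6396 - 1.2788i, 0.7876 - 1.1933i


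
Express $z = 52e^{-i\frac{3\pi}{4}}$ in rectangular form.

a = r cos θ = 52 * -sqrt(2)/2 = -26*sqrt(2)
b = r sin θ = 52 * -sqrt(2)/2 = -26*sqrt(2)
z = -26*sqrt(2) - 26*sqrt(2)i


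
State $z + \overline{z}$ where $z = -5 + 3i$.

z + conjugate(z) = (a + bi) + (a - bi) = 2a
= 2 * (-5) = -10


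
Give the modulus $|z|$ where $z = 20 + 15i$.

|z| = sqrt(a^2 + b^2) = sqrt(20^2 + 15^2) = sqrt(625) = 25


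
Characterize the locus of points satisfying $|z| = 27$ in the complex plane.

|z| = 27 means sqrt(x^2 + y^2) = 27
This is a circle of radius 27 centered at the origin


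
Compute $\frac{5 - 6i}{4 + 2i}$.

Multiply numerator and denominator by conjugate (4 - 2i):
= (5 - 6i)(4 - 2i) / (4^2 + 2^2)
= (8 - 34i) / 20
Divide through by 2: (4 - 17i) / 10
= 2/5 - (17/10)i


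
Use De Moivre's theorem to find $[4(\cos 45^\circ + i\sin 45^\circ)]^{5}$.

By De Moivre: z^n = r^n(cos(nθ) + i sin(nθ))
= 4^5(cos(5*45°) + i sin(5*45°))
= 1024(cos 225° + i sin 225°)
= -512*sqrt(2) - 512*sqrt(2)i


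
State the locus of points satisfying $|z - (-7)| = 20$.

|z - z0| = r describes a circle centered at z0 with radius r
Here z0 = -7 and r = 20
Locus: Circle centered at (-7, 0) with radius 20


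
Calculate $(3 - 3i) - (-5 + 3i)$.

(3 - (-5)) + (-3 - 3)i = 8 - 6i


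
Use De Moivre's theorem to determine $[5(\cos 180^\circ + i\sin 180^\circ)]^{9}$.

By De Moivre: z^n = r^n(cos(nθ) + i sin(nθ))
= 5^9(cos(9*180°) + i sin(9*180°))
= 1953125(cos 180° + i sin 180°)
= -1953125


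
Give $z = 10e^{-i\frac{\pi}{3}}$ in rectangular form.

a = r cos θ = 10 * 1/2 = 5
b = r sin θ = 10 * -sqrt(3)/2 = -5*sqrt(3)
z = 5 - 5*sqrt(3)i


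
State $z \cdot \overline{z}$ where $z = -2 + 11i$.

z * conjugate(z) = |z|^2 = a^2 + b^2
= (-2)^2 + 11^2 = 125


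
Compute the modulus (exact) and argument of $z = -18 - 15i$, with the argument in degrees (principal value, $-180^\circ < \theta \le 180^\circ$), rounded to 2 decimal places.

|z| = sqrt((-18)^2 + (-15)^2) = sqrt(549)
arg(z) = arctan(b/a) = arctan(-15/-18) (quadrant-adjusted) = -140.19°


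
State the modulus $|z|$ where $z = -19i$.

|z| = sqrt(a^2 + b^2) = sqrt(0^2 + (-19)^2) = sqrt(361) = 19


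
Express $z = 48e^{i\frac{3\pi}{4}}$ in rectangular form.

a = r cos θ = 48 * -sqrt(2)/2 = -24*sqrt(2)
b = r sin θ = 48 * sqrt(2)/2 = 24*sqrt(2)
z = -24*sqrt(2) + 24*sqrt(2)i


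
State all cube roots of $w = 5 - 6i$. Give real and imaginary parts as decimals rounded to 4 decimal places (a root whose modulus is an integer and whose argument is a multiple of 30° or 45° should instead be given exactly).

|w| = sqrt(61) ≈ 7.810250, arg(w) ≈ 309.805571°
Root modulus = sqrt(61)^(1/3) ≈ 1.984061
Root arguments: θ_k = (arg(w) + 360°k)/3 for k = 0, 1, ..., 2
Compute each root as (root modulus)(cos θ_k + i sin θ_k) using full-precision intermediates, then round to 4 decimal places.
Roots: -0.4554 + 1.9311i, -1.4447 - 1.3599i, 1.9001 - 0.5712i


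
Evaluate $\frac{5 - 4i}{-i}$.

Multiply numerator and denominator by conjugate (i):
= (5 - 4i)(i) / (0^2 + (-1)^2)
= (4 + 5i) / 1
= 4 + 5i


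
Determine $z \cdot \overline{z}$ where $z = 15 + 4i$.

z * conjugate(z) = |z|^2 = a^2 + b^2
= 15^2 + 4^2 = 241


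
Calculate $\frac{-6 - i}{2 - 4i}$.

Multiply numerator and denominator by conjugate (2 + 4i):
= (-6 - i)(2 + 4i) / (2^2 + (-4)^2)
= (-8 - 26i) / 20
Divide through by 2: (-4 - 13i) / 10
= -2/5 - (13/10)i


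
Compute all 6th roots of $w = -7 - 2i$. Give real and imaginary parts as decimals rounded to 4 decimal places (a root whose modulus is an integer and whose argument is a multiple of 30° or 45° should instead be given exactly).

|w| = sqrt(53) ≈ 7.280110, arg(w) ≈ 195.945396°
Root modulus = sqrt(53)^(1/6) ≈ 1.392162
Root arguments: θ_k = (arg(w) + 360°k)/6 for k = 0, 1, ..., 5
Compute each root as (root modulus)(cos θ_k + i sin θ_k) using full-precision intermediates, then round to 4 decimal places.
Roots: 1.1721 + 0.7512i, -0.0645 + 1.3907i, -1.2366 + 0.6394i, -1.1721 - 0.7512i, 0.0645 - 1.3907i, 1.2366 - 0.6394i


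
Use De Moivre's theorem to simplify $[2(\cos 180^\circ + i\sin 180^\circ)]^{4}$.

By De Moivre: z^n = r^n(cos(nθ) + i sin(nθ))
= 2^4(cos(4*180°) + i sin(4*180°))
= 16(cos 0° + i sin 0°)
= 16


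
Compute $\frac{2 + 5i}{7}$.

Divisor is real, so divide each part by 7:
= 2/7 + (5/7)i


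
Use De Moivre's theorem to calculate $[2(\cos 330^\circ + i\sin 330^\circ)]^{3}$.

By De Moivre: z^n = r^n(cos(nθ) + i sin(nθ))
= 2^3(cos(3*330°) + i sin(3*330°))
= 8(cos 270° + i sin 270°)
= -8i


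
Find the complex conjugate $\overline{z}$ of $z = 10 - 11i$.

If z = a + bi, then conjugate(z) = a - bi
conjugate(10 - 11i) = 10 + 11i


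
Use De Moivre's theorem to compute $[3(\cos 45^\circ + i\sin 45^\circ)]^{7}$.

By De Moivre: z^n = r^n(cos(nθ) + i sin(nθ))
= 3^7(cos(7*45°) + i sin(7*45°))
= 2187(cos 315° + i sin 315°)
= 2187*sqrt(2)/2 - (2187*sqrt(2)/2)i


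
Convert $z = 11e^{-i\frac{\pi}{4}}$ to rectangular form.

a = r cos θ = 11 * sqrt(2)/2 = 11*sqrt(2)/2
b = r sin θ = 11 * -sqrt(2)/2 = -11*sqrt(2)/2
z = 11*sqrt(2)/2 - (11*sqrt(2)/2)i


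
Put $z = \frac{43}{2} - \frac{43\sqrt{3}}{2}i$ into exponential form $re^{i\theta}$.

r = |z| = sqrt((43/2)^2 + (-43*sqrt(3)/2)^2) = sqrt(1849/4 + 5547/4) = sqrt(1849) = 43
θ = arctan(b/a) = arctan(-37.2391/21.5) (quadrant-adjusted) = -60° = -π/3
z = 43e^(-i*π/3)


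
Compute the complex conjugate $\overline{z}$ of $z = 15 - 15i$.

If z = a + bi, then conjugate(z) = a - bi
conjugate(15 - 15i) = 15 + 15i


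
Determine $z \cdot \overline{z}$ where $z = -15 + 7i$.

z * conjugate(z) = |z|^2 = a^2 + b^2
= (-15)^2 + 7^2 = 274


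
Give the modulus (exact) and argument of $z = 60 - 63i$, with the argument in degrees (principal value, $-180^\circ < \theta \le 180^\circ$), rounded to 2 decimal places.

|z| = sqrt(60^2 + (-63)^2) = 87
arg(z) = arctan(b/a) = arctan(-63/60) (quadrant-adjusted) = -46.40°


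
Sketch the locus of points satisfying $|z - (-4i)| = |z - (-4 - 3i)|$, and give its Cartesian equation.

|z - z1| = |z - z2| means z is equidistant from z1 and z2,
i.e. the perpendicular bisector of the segment from (0, -4) to (-4, -3) (midpoint (-2, -7/2)).
With z = x + yi, square both sides:
(x - 0)^2 + (y - (-4))^2 = (x - (-4))^2 + (y - (-3))^2
The x^2 and y^2 terms cancel: -8x + 2y = 25 - 16 = 9
Simplify: 8x - 2y = -9
Locus: Perpendicular bisector of the segment from (0, -4) to (-4, -3): the line 8x - 2y = -9


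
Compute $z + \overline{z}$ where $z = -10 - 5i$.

z + conjugate(z) = (a + bi) + (a - bi) = 2a
= 2 * (-10) = -20


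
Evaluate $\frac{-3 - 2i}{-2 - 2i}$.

Multiply numerator and denominator by conjugate (-2 + 2i):
= (-3 - 2i)(-2 + 2i) / ((-2)^2 + (-2)^2)
= (10 - 2i) / 8
Divide through by 2: (5 - i) / 4
= 5/4 - (1/4)i


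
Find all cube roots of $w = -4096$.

|w| = 4096, arg(w) = 180°
Root modulus = 4096^(1/3) = 16
Root arguments: θ_k = (180° + 360°k)/3 for k = 0, 1, ..., 2
Roots: 8 + 8*sqrt(3)i, -16, 8 - 8*sqrt(3)i


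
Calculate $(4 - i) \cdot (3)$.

(a1*a2 - b1*b2) + (a1*b2 + b1*a2)i
= (12 - 0) + (0 + (-3))i
= 12 - 3i


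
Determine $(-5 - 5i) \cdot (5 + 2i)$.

(a1*a2 - b1*b2) + (a1*b2 + b1*a2)i
= (-25 - (-10)) + (-10 + (-25))i
= -15 - 35i


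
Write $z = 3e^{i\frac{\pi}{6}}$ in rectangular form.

a = r cos θ = 3 * sqrt(3)/2 = 3*sqrt(3)/2
b = r sin θ = 3 * 1/2 = 3/2
z = 3*sqrt(3)/2 + (3/2)i


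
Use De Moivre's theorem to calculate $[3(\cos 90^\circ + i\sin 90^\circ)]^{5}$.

By De Moivre: z^n = r^n(cos(nθ) + i sin(nθ))
= 3^5(cos(5*90°) + i sin(5*90°))
= 243(cos 90° + i sin 90°)
= 243i


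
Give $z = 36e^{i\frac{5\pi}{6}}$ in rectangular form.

a = r cos θ = 36 * -sqrt(3)/2 = -18*sqrt(3)
b = r sin θ = 36 * 1/2 = 18
z = -18*sqrt(3) + 18i


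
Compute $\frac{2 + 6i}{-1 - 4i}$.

Multiply numerator and denominator by conjugate (-1 + 4i):
= (2 + 6i)(-1 + 4i) / ((-1)^2 + (-4)^2)
= (-26 + 2i) / 17
= -26/17 + (2/17)i


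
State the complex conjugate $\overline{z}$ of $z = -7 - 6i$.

If z = a + bi, then conjugate(z) = a - bi
conjugate(-7 - 6i) = -7 + 6i


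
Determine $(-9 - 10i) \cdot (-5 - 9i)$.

(a1*a2 - b1*b2) + (a1*b2 + b1*a2)i
= (45 - 90) + (81 + 50)i
= -45 + 131i


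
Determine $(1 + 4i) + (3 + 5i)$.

(1 + 3) + (4 + 5)i = 4 + 9i


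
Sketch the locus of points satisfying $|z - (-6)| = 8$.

|z - z0| = r describes a circle centered at z0 with radius r
Here z0 = -6 and r = 8
Locus: Circle centered at (-6, 0) with radius 8


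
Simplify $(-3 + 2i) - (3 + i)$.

(-3 - 3) + (2 - 1)i = -6 + i


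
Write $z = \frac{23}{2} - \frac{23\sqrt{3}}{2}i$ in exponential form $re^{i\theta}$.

r = |z| = sqrt((23/2)^2 + (-23*sqrt(3)/2)^2) = sqrt(529/4 + 1587/4) = sqrt(529) = 23
θ = arctan(b/a) = arctan(-19.9186/11.5) (quadrant-adjusted) = -60° = -π/3
z = 23e^(-i*π/3)


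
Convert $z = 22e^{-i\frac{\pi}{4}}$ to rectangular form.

a = r cos θ = 22 * sqrt(2)/2 = 11*sqrt(2)
b = r sin θ = 22 * -sqrt(2)/2 = -11*sqrt(2)
z = 11*sqrt(2) - 11*sqrt(2)i


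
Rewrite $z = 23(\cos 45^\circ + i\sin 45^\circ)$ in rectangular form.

a = r cos θ = 23 * sqrt(2)/2 = 23*sqrt(2)/2
b = r sin θ = 23 * sqrt(2)/2 = 23*sqrt(2)/2
z = 23*sqrt(2)/2 + (23*sqrt(2)/2)i


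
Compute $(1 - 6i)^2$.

(a + bi)^2 = a^2 - b^2 + 2abi
= 1^2 - (-6)^2 + 2*1*(-6)i
= -35 - 12i


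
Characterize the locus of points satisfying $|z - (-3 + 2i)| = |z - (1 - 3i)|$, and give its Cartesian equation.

|z - z1| = |z - z2| means z is equidistant from z1 and z2,
i.e. the perpendicular bisector of the segment from (-3, 2) to (1, -3) (midpoint (-1, -1/2)).
With z = x + yi, square both sides:
(x - (-3))^2 + (y - 2)^2 = (x - 1)^2 + (y - (-3))^2
The x^2 and y^2 terms cancel: 8x + (-10)y = 10 - 13 = -3
Simplify: 8x - 10y = -3
Locus: Perpendicular bisector of the segment from (-3, 2) to (1, -3): the line 8x - 10y = -3


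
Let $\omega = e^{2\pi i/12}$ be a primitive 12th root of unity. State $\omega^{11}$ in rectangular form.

ω^11 = e^(2πi·11/12) = e^(i·11π/6)
= cos(11π/6) + i sin(11π/6)
= sqrt(3)/2 - (1/2)i


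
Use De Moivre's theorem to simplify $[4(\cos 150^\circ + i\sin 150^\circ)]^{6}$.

By De Moivre: z^n = r^n(cos(nθ) + i sin(nθ))
= 4^6(cos(6*150°) + i sin(6*150°))
= 4096(cos 180° + i sin 180°)
= -4096


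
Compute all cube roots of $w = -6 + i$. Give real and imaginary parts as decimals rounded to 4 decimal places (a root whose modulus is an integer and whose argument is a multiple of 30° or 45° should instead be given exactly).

|w| = sqrt(37) ≈ 6.082763, arg(w) ≈ 170.537678°
Root modulus = sqrt(37)^(1/3) ≈ 1.825437
Root arguments: θ_k = (arg(w) + 360°k)/3 for k = 0, 1, ..., 2
Compute each root as (root modulus)(cos θ_k + i sin θ_k) using full-precision intermediates, then round to 4 decimal places.
Roots: 0.9983 + 1.5283i, -1.8227 + 0.1004i, 0.8244 - 1.6287i


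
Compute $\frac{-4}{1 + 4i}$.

Multiply numerator and denominator by conjugate (1 - 4i):
= (-4)(1 - 4i) / (1^2 + 4^2)
= (-4 + 16i) / 17
= -4/17 + (16/17)i


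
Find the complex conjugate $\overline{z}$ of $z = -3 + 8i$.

If z = a + bi, then conjugate(z) = a - bi
conjugate(-3 + 8i) = -3 - 8i


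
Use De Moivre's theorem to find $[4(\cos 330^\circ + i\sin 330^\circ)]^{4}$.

By De Moivre: z^n = r^n(cos(nθ) + i sin(nθ))
= 4^4(cos(4*330°) + i sin(4*330°))
= 256(cos 240° + i sin 240°)
= -128 - 128*sqrt(3)i


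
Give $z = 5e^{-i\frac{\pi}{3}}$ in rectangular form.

a = r cos θ = 5 * 1/2 = 5/2
b = r sin θ = 5 * -sqrt(3)/2 = -5*sqrt(3)/2
z = 5/2 - (5*sqrt(3)/2)i


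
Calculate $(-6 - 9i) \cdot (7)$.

(a1*a2 - b1*b2) + (a1*b2 + b1*a2)i
= (-42 - 0) + (0 + (-63))i
= -42 - 63i


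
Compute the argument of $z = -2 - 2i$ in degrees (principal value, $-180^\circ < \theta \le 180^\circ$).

θ = arctan(b/a) = arctan(-2/-2) (quadrant-adjusted) = -135°
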